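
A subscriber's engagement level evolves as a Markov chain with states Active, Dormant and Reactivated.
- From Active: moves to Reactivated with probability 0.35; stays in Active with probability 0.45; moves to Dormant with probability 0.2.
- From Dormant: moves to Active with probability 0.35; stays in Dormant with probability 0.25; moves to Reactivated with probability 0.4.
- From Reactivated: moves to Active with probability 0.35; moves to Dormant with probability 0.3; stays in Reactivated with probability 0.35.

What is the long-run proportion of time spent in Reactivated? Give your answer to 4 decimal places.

Let the stationary distribution be π with π = πP and π_1 + π_2 + π_3 = 1.
π_1 = 0.45·π_1 + 0.35·π_2 + 0.35·π_3
π_2 = 0.2·π_1 + 0.25·π_2 + 0.3·π_3
Solving with the normalization constraint gives π = (0.3889, 0.2487, 0.3624).
So the stationary probability of Reactivated is 0.3624.

0.3624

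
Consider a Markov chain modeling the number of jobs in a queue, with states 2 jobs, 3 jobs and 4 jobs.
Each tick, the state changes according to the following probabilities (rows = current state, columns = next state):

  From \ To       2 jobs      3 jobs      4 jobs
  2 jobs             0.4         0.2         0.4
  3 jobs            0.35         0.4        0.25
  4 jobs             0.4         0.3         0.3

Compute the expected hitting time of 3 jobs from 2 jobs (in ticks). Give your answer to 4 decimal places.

4.2308

Let t(s) be the expected number of ticks to first reach 3 jobs from state s, with t(3 jobs) = 0. Conditioning on the first tick:
t(2 jobs) = 1 + 0.4·t(2 jobs) + 0.4·t(4 jobs)
t(4 jobs) = 1 + 0.4·t(2 jobs) + 0.3·t(4 jobs)
Solving: t(2 jobs) = 4.2308, t(4 jobs) = 3.8462.
Expected ticks from 2 jobs to 3 jobs: 4.2308.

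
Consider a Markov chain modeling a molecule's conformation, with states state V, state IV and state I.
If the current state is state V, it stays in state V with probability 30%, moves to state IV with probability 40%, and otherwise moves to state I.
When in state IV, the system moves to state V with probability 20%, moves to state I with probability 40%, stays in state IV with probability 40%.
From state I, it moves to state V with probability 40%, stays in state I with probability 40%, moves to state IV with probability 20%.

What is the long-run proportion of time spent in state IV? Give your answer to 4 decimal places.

Let the stationary distribution be π with π = πP and π_1 + π_2 + π_3 = 1.
π_1 = 0.3·π_1 + 0.2·π_2 + 0.4·π_3
π_2 = 0.4·π_1 + 0.4·π_2 + 0.2·π_3
Solving with the normalization constraint gives π = (0.3043, 0.3261, 0.3696).
So the stationary probability of state IV is 0.3261.

0.3261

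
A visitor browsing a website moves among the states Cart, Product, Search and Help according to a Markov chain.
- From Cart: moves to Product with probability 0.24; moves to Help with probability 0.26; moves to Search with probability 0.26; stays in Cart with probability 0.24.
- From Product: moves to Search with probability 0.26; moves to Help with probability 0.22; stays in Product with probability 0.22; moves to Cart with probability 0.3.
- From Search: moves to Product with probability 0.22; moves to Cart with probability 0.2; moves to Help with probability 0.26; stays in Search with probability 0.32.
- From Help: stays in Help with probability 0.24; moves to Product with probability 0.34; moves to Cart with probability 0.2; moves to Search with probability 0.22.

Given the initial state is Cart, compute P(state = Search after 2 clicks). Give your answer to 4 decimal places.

Propagate the distribution vector 2 clicks from Cart.
After 0 clicks: (1.0000, 0.0000, 0.0000, 0.0000)
After 1 click: (0.2400, 0.2400, 0.2600, 0.2600)
After 2 clicks: (0.2336, 0.2560, 0.2652, 0.2452)
P(in Search after 2 clicks) = 0.2652

0.2652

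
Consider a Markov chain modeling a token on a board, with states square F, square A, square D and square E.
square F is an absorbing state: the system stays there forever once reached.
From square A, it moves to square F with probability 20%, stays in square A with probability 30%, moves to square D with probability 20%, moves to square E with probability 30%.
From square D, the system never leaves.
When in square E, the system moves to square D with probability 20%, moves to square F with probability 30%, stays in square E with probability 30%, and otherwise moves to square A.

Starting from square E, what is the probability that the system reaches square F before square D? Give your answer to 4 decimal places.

Let h(s) be the probability of absorption at square F starting from transient state s. Then h(square F) = 1 and h(square D) = 0. By first-step analysis:
h(square A) = 0.2·1 + 0.3·h(square A) + 0.2·0 + 0.3·h(square E)
h(square E) = 0.3·1 + 0.2·h(square A) + 0.2·0 + 0.3·h(square E)
Solving: h(square A) = 0.5349, h(square E) = 0.5814.
Starting from square E, the probability is 0.5814.

0.5814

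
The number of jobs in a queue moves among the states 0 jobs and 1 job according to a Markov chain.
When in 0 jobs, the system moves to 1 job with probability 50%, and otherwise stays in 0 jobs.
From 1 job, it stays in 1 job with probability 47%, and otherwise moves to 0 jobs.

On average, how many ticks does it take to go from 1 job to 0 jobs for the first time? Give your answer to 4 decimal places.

1.8868

Let t(s) be the expected number of ticks to first reach 0 jobs from state s, with t(0 jobs) = 0. Conditioning on the first tick:
t(1 job) = 1 + 0.47·t(1 job)
Solving: t(1 job) = 1.8868.
Expected ticks from 1 job to 0 jobs: 1.8868.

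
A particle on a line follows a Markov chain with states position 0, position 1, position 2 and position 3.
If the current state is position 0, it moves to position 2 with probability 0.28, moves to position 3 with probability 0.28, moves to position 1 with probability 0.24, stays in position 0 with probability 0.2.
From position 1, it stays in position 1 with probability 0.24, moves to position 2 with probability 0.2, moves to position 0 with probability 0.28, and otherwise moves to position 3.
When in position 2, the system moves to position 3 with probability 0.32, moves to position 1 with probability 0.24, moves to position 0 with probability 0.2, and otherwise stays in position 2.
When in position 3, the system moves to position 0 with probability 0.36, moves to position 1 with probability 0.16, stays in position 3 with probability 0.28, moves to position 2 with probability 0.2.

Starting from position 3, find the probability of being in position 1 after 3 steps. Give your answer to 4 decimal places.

0.2170

Propagate the distribution vector 3 steps from position 3.
After 0 steps: (0.0000, 0.0000, 0.0000, 1.0000)
After 1 step: (0.3600, 0.1600, 0.2000, 0.2800)
After 2 steps: (0.2576, 0.2176, 0.2368, 0.2880)
After 3 steps: (0.2635, 0.2170, 0.2301, 0.2895)
P(in position 1 after 3 steps) = 0.2170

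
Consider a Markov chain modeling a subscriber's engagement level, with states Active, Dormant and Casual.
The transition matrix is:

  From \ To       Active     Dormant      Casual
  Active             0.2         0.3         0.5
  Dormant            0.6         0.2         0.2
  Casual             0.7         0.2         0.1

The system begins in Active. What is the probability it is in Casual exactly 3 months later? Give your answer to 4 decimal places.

0.3500

Propagate the distribution vector 3 months from Active.
After 0 months: (1.0000, 0.0000, 0.0000)
After 1 month: (0.2000, 0.3000, 0.5000)
After 2 months: (0.5700, 0.2200, 0.2100)
After 3 months: (0.3930, 0.2570, 0.3500)
P(in Casual after 3 months) = 0.3500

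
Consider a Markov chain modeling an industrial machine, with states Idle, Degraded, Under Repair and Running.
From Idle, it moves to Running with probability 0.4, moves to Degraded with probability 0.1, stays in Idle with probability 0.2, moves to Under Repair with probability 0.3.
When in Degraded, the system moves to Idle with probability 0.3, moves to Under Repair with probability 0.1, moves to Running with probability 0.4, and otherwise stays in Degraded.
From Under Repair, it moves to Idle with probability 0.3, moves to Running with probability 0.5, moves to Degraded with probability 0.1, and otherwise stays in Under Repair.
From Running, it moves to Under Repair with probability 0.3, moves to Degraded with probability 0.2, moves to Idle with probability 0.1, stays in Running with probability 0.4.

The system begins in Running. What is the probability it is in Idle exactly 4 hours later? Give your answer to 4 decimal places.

Propagate the distribution vector 4 hours from Running.
After 0 hours: (0.0000, 0.0000, 0.0000, 1.0000)
After 1 hour: (0.1000, 0.2000, 0.3000, 0.4000)
After 2 hours: (0.2100, 0.1600, 0.2000, 0.4300)
After 3 hours: (0.1930, 0.1590, 0.2280, 0.4200)
After 4 hours: (0.1967, 0.1579, 0.2226, 0.4228)
P(in Idle after 4 hours) = 0.1967

0.1967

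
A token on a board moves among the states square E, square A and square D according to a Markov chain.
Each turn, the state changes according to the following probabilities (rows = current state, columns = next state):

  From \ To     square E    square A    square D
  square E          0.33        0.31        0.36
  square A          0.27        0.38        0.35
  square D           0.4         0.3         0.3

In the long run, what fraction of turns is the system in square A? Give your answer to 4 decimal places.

0.3297

Let the stationary distribution be π with π = πP and π_1 + π_2 + π_3 = 1.
π_1 = 0.33·π_1 + 0.27·π_2 + 0.4·π_3
π_2 = 0.31·π_1 + 0.38·π_2 + 0.3·π_3
Solving with the normalization constraint gives π = (0.3338, 0.3297, 0.3365).
So the stationary probability of square A is 0.3297.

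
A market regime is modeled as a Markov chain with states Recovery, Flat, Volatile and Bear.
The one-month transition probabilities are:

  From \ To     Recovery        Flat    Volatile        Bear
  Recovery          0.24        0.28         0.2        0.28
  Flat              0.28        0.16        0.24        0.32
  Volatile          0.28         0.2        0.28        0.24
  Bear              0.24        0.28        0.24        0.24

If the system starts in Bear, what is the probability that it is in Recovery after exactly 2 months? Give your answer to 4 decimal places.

0.2608

Propagate the distribution vector 2 months from Bear.
After 0 months: (0.0000, 0.0000, 0.0000, 1.0000)
After 1 month: (0.2400, 0.2800, 0.2400, 0.2400)
After 2 months: (0.2608, 0.2272, 0.2400, 0.2720)
P(in Recovery after 2 months) = 0.2608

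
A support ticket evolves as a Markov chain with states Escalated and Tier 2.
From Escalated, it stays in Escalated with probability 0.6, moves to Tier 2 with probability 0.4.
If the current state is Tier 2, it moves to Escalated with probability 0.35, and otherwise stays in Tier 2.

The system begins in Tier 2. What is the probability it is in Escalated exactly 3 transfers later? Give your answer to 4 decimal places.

0.4594

Propagate the distribution vector 3 transfers from Tier 2.
After 0 transfers: (0.0000, 1.0000)
After 1 transfer: (0.3500, 0.6500)
After 2 transfers: (0.4375, 0.5625)
After 3 transfers: (0.4594, 0.5406)
P(in Escalated after 3 transfers) = 0.4594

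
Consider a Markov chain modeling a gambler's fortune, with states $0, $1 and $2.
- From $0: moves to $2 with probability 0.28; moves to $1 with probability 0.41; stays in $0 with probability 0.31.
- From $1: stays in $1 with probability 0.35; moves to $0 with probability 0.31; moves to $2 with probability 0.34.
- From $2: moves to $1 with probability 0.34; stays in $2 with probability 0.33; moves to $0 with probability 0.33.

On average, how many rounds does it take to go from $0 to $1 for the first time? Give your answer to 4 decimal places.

Let t(s) be the expected number of rounds to first reach $1 from state s, with t($1) = 0. Conditioning on the first round:
t($0) = 1 + 0.31·t($0) + 0.28·t($2)
t($2) = 1 + 0.33·t($0) + 0.33·t($2)
Solving: t($0) = 2.5683, t($2) = 2.7575.
Expected rounds from $0 to $1: 2.5683.

2.5683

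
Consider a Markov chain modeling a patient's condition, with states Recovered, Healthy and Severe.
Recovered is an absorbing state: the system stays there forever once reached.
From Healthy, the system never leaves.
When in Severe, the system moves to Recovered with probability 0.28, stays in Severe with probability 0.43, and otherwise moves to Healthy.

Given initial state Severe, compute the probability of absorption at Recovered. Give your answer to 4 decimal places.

0.4912

Let h(s) be the probability of absorption at Recovered starting from transient state s. Then h(Recovered) = 1 and h(Healthy) = 0. By first-step analysis:
h(Severe) = 0.28·1 + 0.29·0 + 0.43·h(Severe)
Solving: h(Severe) = 0.4912.
Starting from Severe, the probability is 0.4912.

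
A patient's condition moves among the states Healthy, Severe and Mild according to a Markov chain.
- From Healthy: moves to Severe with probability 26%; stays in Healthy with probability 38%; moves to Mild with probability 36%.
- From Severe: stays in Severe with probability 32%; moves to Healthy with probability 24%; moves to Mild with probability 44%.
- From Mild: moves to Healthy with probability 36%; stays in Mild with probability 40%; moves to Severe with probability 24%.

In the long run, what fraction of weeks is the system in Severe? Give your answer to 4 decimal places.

Let the stationary distribution be π with π = πP and π_1 + π_2 + π_3 = 1.
π_1 = 0.38·π_1 + 0.24·π_2 + 0.36·π_3
π_2 = 0.26·π_1 + 0.32·π_2 + 0.24·π_3
Solving with the normalization constraint gives π = (0.3345, 0.2681, 0.3973).
So the stationary probability of Severe is 0.2681.

0.2681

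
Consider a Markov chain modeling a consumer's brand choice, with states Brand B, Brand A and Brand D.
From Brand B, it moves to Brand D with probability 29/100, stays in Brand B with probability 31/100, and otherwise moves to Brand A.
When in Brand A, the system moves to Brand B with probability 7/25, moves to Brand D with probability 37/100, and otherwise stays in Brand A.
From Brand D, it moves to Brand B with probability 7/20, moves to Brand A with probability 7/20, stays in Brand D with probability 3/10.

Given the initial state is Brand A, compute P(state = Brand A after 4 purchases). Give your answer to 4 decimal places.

0.3656

Propagate the distribution vector 4 purchases from Brand A.
After 0 purchases: (0.0000, 1.0000, 0.0000)
After 1 purchase: (0.2800, 0.3500, 0.3700)
After 2 purchases: (0.3143, 0.3640, 0.3217)
After 3 purchases: (0.3119, 0.3657, 0.3223)
After 4 purchases: (0.3119, 0.3656, 0.3225)
P(in Brand A after 4 purchases) = 0.3656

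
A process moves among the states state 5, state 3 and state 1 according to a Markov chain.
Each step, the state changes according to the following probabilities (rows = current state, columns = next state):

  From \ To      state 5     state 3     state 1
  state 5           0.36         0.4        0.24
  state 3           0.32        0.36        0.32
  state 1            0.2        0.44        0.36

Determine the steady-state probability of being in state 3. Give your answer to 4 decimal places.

Let the stationary distribution be π with π = πP and π_1 + π_2 + π_3 = 1.
π_1 = 0.36·π_1 + 0.32·π_2 + 0.2·π_3
π_2 = 0.4·π_1 + 0.36·π_2 + 0.44·π_3
Solving with the normalization constraint gives π = (0.2947, 0.3965, 0.3088).
So the stationary probability of state 3 is 0.3965.

0.3965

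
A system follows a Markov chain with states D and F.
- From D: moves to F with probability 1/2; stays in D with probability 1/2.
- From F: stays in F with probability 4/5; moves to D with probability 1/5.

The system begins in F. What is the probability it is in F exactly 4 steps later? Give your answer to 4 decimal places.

Propagate the distribution vector 4 steps from F.
After 0 steps: (0.0000, 1.0000)
After 1 step: (0.2000, 0.8000)
After 2 steps: (0.2600, 0.7400)
After 3 steps: (0.2780, 0.7220)
After 4 steps: (0.2834, 0.7166)
P(in F after 4 steps) = 0.7166

0.7166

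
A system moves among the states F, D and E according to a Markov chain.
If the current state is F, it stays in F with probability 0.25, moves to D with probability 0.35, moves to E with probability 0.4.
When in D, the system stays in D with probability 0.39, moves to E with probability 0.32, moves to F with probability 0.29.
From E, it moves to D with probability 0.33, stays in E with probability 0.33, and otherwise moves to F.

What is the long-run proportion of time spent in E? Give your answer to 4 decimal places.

Let the stationary distribution be π with π = πP and π_1 + π_2 + π_3 = 1.
π_1 = 0.25·π_1 + 0.29·π_2 + 0.34·π_3
π_2 = 0.35·π_1 + 0.39·π_2 + 0.33·π_3
Solving with the normalization constraint gives π = (0.2955, 0.3574, 0.3471).
So the stationary probability of E is 0.3471.

0.3471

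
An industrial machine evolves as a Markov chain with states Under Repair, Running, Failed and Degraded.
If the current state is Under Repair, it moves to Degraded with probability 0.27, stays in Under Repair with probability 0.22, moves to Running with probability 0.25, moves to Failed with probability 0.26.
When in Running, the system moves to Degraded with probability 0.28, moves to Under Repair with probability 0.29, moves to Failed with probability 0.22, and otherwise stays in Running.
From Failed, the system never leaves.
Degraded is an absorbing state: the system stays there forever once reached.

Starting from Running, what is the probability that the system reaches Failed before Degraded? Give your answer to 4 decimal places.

0.4543

Let h(s) be the probability of absorption at Failed starting from transient state s. Then h(Failed) = 1 and h(Degraded) = 0. By first-step analysis:
h(Under Repair) = 0.22·h(Under Repair) + 0.25·h(Running) + 0.26·1 + 0.27·0
h(Running) = 0.29·h(Under Repair) + 0.21·h(Running) + 0.22·1 + 0.28·0
Solving: h(Under Repair) = 0.4789, h(Running) = 0.4543.
Starting from Running, the probability is 0.4543.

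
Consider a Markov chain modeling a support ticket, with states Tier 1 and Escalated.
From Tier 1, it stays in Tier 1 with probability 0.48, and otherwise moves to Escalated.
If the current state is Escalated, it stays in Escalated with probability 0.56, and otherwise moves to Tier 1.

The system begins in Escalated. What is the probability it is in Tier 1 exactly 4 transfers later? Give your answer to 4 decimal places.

0.4583

Propagate the distribution vector 4 transfers from Escalated.
After 0 transfers: (0.0000, 1.0000)
After 1 transfer: (0.4400, 0.5600)
After 2 transfers: (0.4576, 0.5424)
After 3 transfers: (0.4583, 0.5417)
After 4 transfers: (0.4583, 0.5417)
P(in Tier 1 after 4 transfers) = 0.4583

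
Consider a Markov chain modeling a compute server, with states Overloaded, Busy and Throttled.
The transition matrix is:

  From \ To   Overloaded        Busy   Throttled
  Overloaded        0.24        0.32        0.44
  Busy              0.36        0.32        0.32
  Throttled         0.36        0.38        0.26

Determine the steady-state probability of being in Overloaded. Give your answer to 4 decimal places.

0.3214

Let the stationary distribution be π with π = πP and π_1 + π_2 + π_3 = 1.
π_1 = 0.24·π_1 + 0.36·π_2 + 0.36·π_3
π_2 = 0.32·π_1 + 0.32·π_2 + 0.38·π_3
Solving with the normalization constraint gives π = (0.3214, 0.3403, 0.3383).
So the stationary probability of Overloaded is 0.3214.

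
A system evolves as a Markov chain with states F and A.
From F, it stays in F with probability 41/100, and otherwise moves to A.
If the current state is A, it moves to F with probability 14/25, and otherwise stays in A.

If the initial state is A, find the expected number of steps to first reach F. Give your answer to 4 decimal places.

Let t(s) be the expected number of steps to first reach F from state s, with t(F) = 0. Conditioning on the first step:
t(A) = 1 + 0.44·t(A)
Solving: t(A) = 1.7857.
Expected steps from A to F: 1.7857.

1.7857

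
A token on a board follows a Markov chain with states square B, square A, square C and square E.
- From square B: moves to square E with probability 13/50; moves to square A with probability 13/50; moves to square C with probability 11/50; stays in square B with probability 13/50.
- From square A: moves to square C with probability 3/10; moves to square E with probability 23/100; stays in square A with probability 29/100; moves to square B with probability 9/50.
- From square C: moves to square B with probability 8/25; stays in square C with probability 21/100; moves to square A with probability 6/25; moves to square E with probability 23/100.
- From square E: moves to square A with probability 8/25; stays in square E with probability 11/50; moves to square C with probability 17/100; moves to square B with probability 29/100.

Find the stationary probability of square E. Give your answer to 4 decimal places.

Let the stationary distribution be π with π = πP and π_1 + π_2 + π_3 + π_4 = 1.
π_1 = 0.26·π_1 + 0.18·π_2 + 0.32·π_3 + 0.29·π_4
π_2 = 0.26·π_1 + 0.29·π_2 + 0.24·π_3 + 0.32·π_4
π_3 = 0.22·π_1 + 0.3·π_2 + 0.21·π_3 + 0.17·π_4
Solving with the normalization constraint gives π = (0.2585, 0.2779, 0.2282, 0.2354).
So the stationary probability of square E is 0.2354.

0.2354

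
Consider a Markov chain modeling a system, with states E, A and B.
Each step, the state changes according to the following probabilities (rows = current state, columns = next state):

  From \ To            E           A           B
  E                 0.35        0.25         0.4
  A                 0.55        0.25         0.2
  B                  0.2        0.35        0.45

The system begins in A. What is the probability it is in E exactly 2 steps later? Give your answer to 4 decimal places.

0.3700

Sum over the intermediate state after 1 step:
P = P(A→E)·P(E→E) + P(A→A)·P(A→E) + P(A→B)·P(B→E)
  = 0.55×0.35 + 0.25×0.55 + 0.2×0.2
  = 0.1925 + 0.1375 + 0.0400 = 0.3700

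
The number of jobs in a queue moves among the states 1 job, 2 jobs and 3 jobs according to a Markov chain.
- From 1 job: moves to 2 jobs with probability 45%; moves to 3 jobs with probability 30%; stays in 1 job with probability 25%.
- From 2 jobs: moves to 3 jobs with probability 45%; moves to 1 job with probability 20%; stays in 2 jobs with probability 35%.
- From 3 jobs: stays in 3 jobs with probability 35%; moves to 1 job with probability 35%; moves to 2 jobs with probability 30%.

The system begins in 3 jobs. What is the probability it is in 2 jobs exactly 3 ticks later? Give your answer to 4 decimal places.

Propagate the distribution vector 3 ticks from 3 jobs.
After 0 ticks: (0.0000, 0.0000, 1.0000)
After 1 tick: (0.3500, 0.3000, 0.3500)
After 2 ticks: (0.2700, 0.3675, 0.3625)
After 3 ticks: (0.2679, 0.3589, 0.3733)
P(in 2 jobs after 3 ticks) = 0.3589

0.3589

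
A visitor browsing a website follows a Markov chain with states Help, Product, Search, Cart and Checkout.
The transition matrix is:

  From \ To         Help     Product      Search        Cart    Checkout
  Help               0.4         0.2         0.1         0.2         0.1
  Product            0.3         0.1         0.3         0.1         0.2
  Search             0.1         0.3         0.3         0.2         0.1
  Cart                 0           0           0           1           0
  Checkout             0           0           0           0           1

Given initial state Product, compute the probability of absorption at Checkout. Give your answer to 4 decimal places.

Let h(s) be the probability of absorption at Checkout starting from transient state s. Then h(Checkout) = 1 and h(Cart) = 0. By first-step analysis:
h(Help) = 0.4·h(Help) + 0.2·h(Product) + 0.1·h(Search) + 0.2·0 + 0.1·1
h(Product) = 0.3·h(Help) + 0.1·h(Product) + 0.3·h(Search) + 0.1·0 + 0.2·1
h(Search) = 0.1·h(Help) + 0.3·h(Product) + 0.3·h(Search) + 0.2·0 + 0.1·1
Solving: h(Help) = 0.3992, h(Product) = 0.4922, h(Search) = 0.4109.
Starting from Product, the probability is 0.4922.

0.4922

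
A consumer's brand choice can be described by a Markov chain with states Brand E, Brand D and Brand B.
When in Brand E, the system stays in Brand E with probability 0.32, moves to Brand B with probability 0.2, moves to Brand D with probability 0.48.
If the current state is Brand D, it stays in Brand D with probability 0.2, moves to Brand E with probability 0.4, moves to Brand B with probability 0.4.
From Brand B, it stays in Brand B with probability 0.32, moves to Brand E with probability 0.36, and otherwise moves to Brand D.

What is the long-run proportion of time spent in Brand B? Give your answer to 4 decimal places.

Let the stationary distribution be π with π = πP and π_1 + π_2 + π_3 = 1.
π_1 = 0.32·π_1 + 0.4·π_2 + 0.36·π_3
π_2 = 0.48·π_1 + 0.2·π_2 + 0.32·π_3
Solving with the normalization constraint gives π = (0.3591, 0.3370, 0.3039).
So the stationary probability of Brand B is 0.3039.

0.3039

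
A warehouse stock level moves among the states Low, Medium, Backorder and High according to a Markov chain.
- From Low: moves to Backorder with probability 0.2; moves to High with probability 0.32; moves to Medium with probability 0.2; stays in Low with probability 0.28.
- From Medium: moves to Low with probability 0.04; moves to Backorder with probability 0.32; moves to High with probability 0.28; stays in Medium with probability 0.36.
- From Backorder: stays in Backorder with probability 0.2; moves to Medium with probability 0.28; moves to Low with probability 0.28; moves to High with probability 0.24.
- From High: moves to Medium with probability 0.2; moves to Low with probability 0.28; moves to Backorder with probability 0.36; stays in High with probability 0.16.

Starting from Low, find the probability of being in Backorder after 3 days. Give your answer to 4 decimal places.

0.2689

Propagate the distribution vector 3 days from Low.
After 0 days: (1.0000, 0.0000, 0.0000, 0.0000)
After 1 day: (0.2800, 0.2000, 0.2000, 0.3200)
After 2 days: (0.2320, 0.2480, 0.2752, 0.2448)
After 3 days: (0.2205, 0.2617, 0.2689, 0.2489)
P(in Backorder after 3 days) = 0.2689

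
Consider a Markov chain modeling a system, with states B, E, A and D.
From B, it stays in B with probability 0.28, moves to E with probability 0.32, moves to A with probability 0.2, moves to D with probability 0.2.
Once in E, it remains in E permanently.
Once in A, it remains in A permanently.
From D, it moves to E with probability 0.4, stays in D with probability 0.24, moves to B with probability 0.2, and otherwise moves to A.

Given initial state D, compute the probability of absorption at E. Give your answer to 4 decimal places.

0.6940

Let h(s) be the probability of absorption at E starting from transient state s. Then h(E) = 1 and h(A) = 0. By first-step analysis:
h(B) = 0.28·h(B) + 0.32·1 + 0.2·0 + 0.2·h(D)
h(D) = 0.2·h(B) + 0.4·1 + 0.16·0 + 0.24·h(D)
Solving: h(B) = 0.6372, h(D) = 0.6940.
Starting from D, the probability is 0.6940.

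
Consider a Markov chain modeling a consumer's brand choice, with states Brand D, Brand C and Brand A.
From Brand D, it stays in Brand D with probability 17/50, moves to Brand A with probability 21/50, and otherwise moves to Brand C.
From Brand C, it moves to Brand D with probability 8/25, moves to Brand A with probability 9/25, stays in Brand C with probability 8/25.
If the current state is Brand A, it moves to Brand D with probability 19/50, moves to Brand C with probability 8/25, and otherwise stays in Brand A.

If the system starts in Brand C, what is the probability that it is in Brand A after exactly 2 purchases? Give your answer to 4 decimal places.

0.3576

Sum over the intermediate state after 1 purchase:
P = P(Brand C→Brand D)·P(Brand D→Brand A) + P(Brand C→Brand C)·P(Brand C→Brand A) + P(Brand C→Brand A)·P(Brand A→Brand A)
  = 0.32×0.42 + 0.32×0.36 + 0.36×0.3
  = 0.1344 + 0.1152 + 0.1080 = 0.3576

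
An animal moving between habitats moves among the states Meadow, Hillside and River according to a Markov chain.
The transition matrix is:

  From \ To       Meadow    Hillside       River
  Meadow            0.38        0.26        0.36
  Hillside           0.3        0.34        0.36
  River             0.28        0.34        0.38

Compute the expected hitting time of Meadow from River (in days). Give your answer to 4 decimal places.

Let t(s) be the expected number of days to first reach Meadow from state s, with t(Meadow) = 0. Conditioning on the first day:
t(Hillside) = 1 + 0.34·t(Hillside) + 0.36·t(River)
t(River) = 1 + 0.34·t(Hillside) + 0.38·t(River)
Solving: t(Hillside) = 3.4170, t(River) = 3.4868.
Expected days from River to Meadow: 3.4868.

3.4868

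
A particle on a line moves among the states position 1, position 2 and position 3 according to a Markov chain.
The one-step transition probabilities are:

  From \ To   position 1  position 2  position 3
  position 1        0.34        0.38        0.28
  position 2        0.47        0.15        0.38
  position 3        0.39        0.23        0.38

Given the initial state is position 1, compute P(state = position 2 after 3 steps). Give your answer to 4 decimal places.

0.2705

Propagate the distribution vector 3 steps from position 1.
After 0 steps: (1.0000, 0.0000, 0.0000)
After 1 step: (0.3400, 0.3800, 0.2800)
After 2 steps: (0.4034, 0.2506, 0.3460)
After 3 steps: (0.3899, 0.2705, 0.3397)
P(in position 2 after 3 steps) = 0.2705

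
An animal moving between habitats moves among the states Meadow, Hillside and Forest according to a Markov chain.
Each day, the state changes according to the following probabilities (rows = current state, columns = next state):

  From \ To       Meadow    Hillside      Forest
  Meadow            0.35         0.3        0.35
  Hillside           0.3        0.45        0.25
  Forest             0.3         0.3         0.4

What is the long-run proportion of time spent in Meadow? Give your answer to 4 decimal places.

Let the stationary distribution be π with π = πP and π_1 + π_2 + π_3 = 1.
π_1 = 0.35·π_1 + 0.3·π_2 + 0.3·π_3
π_2 = 0.3·π_1 + 0.45·π_2 + 0.3·π_3
Solving with the normalization constraint gives π = (0.3158, 0.3529, 0.3313).
So the stationary probability of Meadow is 0.3158.

0.3158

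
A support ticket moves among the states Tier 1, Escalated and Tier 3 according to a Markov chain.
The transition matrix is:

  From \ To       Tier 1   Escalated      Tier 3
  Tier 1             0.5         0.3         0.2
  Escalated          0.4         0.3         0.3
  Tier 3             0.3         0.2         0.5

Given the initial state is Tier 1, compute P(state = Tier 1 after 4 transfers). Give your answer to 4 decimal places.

0.4099

Propagate the distribution vector 4 transfers from Tier 1.
After 0 transfers: (1.0000, 0.0000, 0.0000)
After 1 transfer: (0.5000, 0.3000, 0.2000)
After 2 transfers: (0.4300, 0.2800, 0.2900)
After 3 transfers: (0.4140, 0.2710, 0.3150)
After 4 transfers: (0.4099, 0.2685, 0.3216)
P(in Tier 1 after 4 transfers) = 0.4099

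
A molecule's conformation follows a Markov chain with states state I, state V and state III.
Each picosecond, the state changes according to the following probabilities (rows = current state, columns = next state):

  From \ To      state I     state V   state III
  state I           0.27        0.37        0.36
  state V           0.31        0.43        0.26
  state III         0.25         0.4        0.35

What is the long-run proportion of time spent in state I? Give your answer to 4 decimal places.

0.2798

Let the stationary distribution be π with π = πP and π_1 + π_2 + π_3 = 1.
π_1 = 0.27·π_1 + 0.31·π_2 + 0.25·π_3
π_2 = 0.37·π_1 + 0.43·π_2 + 0.4·π_3
Solving with the normalization constraint gives π = (0.2798, 0.4037, 0.3165).
So the stationary probability of state I is 0.2798.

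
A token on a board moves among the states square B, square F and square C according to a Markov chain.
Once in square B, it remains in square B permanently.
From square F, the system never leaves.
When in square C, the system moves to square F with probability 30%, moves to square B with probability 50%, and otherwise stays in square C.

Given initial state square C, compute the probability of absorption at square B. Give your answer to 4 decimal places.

Let h(s) be the probability of absorption at square B starting from transient state s. Then h(square B) = 1 and h(square F) = 0. By first-step analysis:
h(square C) = 0.5·1 + 0.3·0 + 0.2·h(square C)
Solving: h(square C) = 0.6250.
Starting from square C, the probability is 0.6250.

0.6250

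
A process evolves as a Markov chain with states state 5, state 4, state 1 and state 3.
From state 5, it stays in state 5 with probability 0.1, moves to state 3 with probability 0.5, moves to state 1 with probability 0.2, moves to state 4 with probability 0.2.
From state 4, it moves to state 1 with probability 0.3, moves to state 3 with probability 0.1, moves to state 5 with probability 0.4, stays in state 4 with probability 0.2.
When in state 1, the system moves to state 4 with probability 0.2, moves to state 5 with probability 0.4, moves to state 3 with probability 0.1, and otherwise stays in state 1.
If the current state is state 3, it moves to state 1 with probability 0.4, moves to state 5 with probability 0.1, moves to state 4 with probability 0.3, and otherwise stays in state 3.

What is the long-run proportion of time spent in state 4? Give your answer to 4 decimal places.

0.2225

Let the stationary distribution be π with π = πP and π_1 + π_2 + π_3 + π_4 = 1.
π_1 = 0.1·π_1 + 0.4·π_2 + 0.4·π_3 + 0.1·π_4
π_2 = 0.2·π_1 + 0.2·π_2 + 0.2·π_3 + 0.3·π_4
π_3 = 0.2·π_1 + 0.3·π_2 + 0.3·π_3 + 0.4·π_4
Solving with the normalization constraint gives π = (0.2558, 0.2225, 0.2969, 0.2248).
So the stationary probability of state 4 is 0.2225.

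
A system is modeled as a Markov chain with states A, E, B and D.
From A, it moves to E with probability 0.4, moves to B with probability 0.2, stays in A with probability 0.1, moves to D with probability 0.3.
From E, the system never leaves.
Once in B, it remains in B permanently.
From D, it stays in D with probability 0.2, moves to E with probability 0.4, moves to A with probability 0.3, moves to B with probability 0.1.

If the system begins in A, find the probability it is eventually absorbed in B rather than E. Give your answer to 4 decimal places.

Let h(s) be the probability of absorption at B starting from transient state s. Then h(B) = 1 and h(E) = 0. By first-step analysis:
h(A) = 0.1·h(A) + 0.4·0 + 0.2·1 + 0.3·h(D)
h(D) = 0.3·h(A) + 0.4·0 + 0.1·1 + 0.2·h(D)
Solving: h(A) = 0.3016, h(D) = 0.2381.
Starting from A, the probability is 0.3016.

0.3016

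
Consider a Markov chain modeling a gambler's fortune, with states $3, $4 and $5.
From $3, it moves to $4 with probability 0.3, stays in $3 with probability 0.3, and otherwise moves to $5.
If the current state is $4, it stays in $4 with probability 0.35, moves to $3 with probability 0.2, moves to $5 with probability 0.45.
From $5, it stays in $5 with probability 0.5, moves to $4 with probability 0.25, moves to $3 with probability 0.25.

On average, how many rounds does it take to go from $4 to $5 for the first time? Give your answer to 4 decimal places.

Let t(s) be the expected number of rounds to first reach $5 from state s, with t($5) = 0. Conditioning on the first round:
t($3) = 1 + 0.3·t($3) + 0.3·t($4)
t($4) = 1 + 0.2·t($3) + 0.35·t($4)
Solving: t($3) = 2.4051, t($4) = 2.2785.
Expected rounds from $4 to $5: 2.2785.

2.2785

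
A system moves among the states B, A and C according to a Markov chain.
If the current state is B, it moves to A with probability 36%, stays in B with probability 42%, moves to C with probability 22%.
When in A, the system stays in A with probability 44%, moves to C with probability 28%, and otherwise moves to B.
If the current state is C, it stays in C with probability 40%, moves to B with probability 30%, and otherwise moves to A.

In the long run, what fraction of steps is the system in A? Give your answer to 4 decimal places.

Let the stationary distribution be π with π = πP and π_1 + π_2 + π_3 = 1.
π_1 = 0.42·π_1 + 0.28·π_2 + 0.3·π_3
π_2 = 0.36·π_1 + 0.44·π_2 + 0.3·π_3
Solving with the normalization constraint gives π = (0.3325, 0.3720, 0.2955).
So the stationary probability of A is 0.3720.

0.3720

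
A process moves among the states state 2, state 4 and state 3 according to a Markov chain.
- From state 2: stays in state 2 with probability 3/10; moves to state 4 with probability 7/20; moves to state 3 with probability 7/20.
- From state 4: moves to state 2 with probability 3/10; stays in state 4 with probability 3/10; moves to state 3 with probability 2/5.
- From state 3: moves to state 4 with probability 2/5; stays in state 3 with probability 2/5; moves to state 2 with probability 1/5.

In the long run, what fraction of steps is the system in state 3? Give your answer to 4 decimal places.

Let the stationary distribution be π with π = πP and π_1 + π_2 + π_3 = 1.
π_1 = 0.3·π_1 + 0.3·π_2 + 0.2·π_3
π_2 = 0.35·π_1 + 0.3·π_2 + 0.4·π_3
Solving with the normalization constraint gives π = (0.2613, 0.3518, 0.3869).
So the stationary probability of state 3 is 0.3869.

0.3869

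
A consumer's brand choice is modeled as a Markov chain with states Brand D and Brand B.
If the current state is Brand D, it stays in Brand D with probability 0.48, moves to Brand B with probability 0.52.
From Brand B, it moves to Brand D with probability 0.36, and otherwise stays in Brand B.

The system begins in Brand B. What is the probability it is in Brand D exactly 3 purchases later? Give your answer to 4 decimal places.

Propagate the distribution vector 3 purchases from Brand B.
After 0 purchases: (0.0000, 1.0000)
After 1 purchase: (0.3600, 0.6400)
After 2 purchases: (0.4032, 0.5968)
After 3 purchases: (0.4084, 0.5916)
P(in Brand D after 3 purchases) = 0.4084

0.4084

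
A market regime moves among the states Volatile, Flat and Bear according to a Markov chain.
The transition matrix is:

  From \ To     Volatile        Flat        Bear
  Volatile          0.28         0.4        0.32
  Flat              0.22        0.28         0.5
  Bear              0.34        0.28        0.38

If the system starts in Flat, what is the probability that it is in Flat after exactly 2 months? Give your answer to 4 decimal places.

0.3064

Sum over the intermediate state after 1 month:
P = P(Flat→Volatile)·P(Volatile→Flat) + P(Flat→Flat)·P(Flat→Flat) + P(Flat→Bear)·P(Bear→Flat)
  = 0.22×0.4 + 0.28×0.28 + 0.5×0.28
  = 0.0880 + 0.0784 + 0.1400 = 0.3064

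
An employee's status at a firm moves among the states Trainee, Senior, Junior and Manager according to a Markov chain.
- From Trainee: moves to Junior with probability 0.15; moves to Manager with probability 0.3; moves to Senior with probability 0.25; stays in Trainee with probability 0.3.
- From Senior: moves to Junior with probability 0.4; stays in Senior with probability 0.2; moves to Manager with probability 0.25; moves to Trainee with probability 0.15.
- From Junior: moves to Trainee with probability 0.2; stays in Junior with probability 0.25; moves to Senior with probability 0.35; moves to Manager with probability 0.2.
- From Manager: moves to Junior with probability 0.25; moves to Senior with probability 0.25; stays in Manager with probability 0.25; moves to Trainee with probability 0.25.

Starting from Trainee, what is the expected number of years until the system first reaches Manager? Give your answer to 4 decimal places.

3.8017

Let t(s) be the expected number of years to first reach Manager from state s, with t(Manager) = 0. Conditioning on the first year:
t(Trainee) = 1 + 0.3·t(Trainee) + 0.25·t(Senior) + 0.15·t(Junior)
t(Senior) = 1 + 0.15·t(Trainee) + 0.2·t(Senior) + 0.4·t(Junior)
t(Junior) = 1 + 0.2·t(Trainee) + 0.35·t(Senior) + 0.25·t(Junior)
Solving: t(Trainee) = 3.8017, t(Senior) = 4.0909, t(Junior) = 4.2562.
Expected years from Trainee to Manager: 3.8017.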